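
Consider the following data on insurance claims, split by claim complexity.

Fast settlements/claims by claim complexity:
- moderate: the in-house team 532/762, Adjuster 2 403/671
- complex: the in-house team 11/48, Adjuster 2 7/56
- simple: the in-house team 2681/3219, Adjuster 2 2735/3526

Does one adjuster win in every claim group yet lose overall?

Moderate: the in-house team 532/762 = 69.8%, Adjuster 2 403/671 = 60.1% → the in-house team
Complex: the in-house team 11/48 = 22.9%, Adjuster 2 7/56 = 12.5% → the in-house team
Simple: the in-house team 2681/3219 = 83.3%, Adjuster 2 2735/3526 = 77.6% → the in-house team
Overall: the in-house team 3224/4029 = 80.0%, Adjuster 2 3145/4253 = 73.9% → the in-house team
The in-house team wins overall and in every claim group — no reversal.

No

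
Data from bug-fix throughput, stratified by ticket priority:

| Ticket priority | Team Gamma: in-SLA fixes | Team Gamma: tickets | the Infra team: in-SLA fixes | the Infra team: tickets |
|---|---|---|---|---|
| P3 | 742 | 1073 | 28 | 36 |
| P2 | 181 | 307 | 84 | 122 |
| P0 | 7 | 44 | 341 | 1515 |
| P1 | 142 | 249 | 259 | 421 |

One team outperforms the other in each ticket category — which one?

the Infra team

P3: Team Gamma 742/1073 = 69.2%, the Infra team 28/36 = 77.8% → the Infra team
P2: Team Gamma 181/307 = 59.0%, the Infra team 84/122 = 68.9% → the Infra team
P0: Team Gamma 7/44 = 15.9%, the Infra team 341/1515 = 22.5% → the Infra team
P1: Team Gamma 142/249 = 57.0%, the Infra team 259/421 = 61.5% → the Infra team
The Infra team has the higher rate in all 4 groups.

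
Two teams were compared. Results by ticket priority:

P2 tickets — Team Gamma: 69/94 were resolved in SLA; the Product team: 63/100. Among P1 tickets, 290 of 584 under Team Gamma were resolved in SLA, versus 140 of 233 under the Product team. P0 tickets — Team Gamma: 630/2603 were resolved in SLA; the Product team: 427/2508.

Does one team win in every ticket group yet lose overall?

P2: Team Gamma 69/94 = 73.4%, the Product team 63/100 = 63.0% → Team Gamma
P1: Team Gamma 290/584 = 49.7%, the Product team 140/233 = 60.1% → the Product team
P0: Team Gamma 630/2603 = 24.2%, the Product team 427/2508 = 17.0% → Team Gamma
Overall: Team Gamma 989/3281 = 30.1%, the Product team 630/2841 = 22.2% → Team Gamma
Neither sweeps: Team Gamma wins 2 of 3 groups, the Product team wins 1. Team Gamma wins overall but not every group — no Simpson reversal.

No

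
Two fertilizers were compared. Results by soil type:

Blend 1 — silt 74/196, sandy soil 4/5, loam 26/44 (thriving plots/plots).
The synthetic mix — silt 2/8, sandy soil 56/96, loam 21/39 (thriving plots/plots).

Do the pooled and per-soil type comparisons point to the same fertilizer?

Silt: Blend 1 74/196 = 37.8%, the synthetic mix 2/8 = 25.0% → Blend 1
Sandy soil: Blend 1 4/5 = 80.0%, the synthetic mix 56/96 = 58.3% → Blend 1
Loam: Blend 1 26/44 = 59.1%, the synthetic mix 21/39 = 53.8% → Blend 1
Overall: Blend 1 104/245 = 42.4%, the synthetic mix 79/143 = 55.2% → the synthetic mix
Blend 1 wins each soil group but the synthetic mix wins overall — the comparison reverses. Blend 1's plots skew toward silt, which has a lower base rate.

No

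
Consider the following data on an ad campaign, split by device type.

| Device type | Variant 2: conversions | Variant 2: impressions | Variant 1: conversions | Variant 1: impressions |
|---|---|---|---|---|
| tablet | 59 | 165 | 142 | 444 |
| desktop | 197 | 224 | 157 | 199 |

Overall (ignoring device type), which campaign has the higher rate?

Variant 2

Tablet: Variant 2 59/165 = 35.8%, Variant 1 142/444 = 32.0% → Variant 2
Desktop: Variant 2 197/224 = 87.9%, Variant 1 157/199 = 78.9% → Variant 2
Overall: Variant 2 256/389 = 65.8%, Variant 1 299/643 = 46.5% → Variant 2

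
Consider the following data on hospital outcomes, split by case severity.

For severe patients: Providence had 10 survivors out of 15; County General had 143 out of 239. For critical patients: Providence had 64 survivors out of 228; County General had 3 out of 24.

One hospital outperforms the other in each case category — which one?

Severe: Providence 10/15 = 66.7%, County General 143/239 = 59.8% → Providence
Critical: Providence 64/228 = 28.1%, County General 3/24 = 12.5% → Providence
Providence has the higher rate in both groups.

Providence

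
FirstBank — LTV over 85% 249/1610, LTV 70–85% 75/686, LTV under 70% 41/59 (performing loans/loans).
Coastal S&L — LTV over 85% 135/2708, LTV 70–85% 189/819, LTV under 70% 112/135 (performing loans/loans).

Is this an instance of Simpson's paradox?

No

LTV over 85%: FirstBank 249/1610 = 15.5%, Coastal S&L 135/2708 = 5.0% → FirstBank
LTV 70–85%: FirstBank 75/686 = 10.9%, Coastal S&L 189/819 = 23.1% → Coastal S&L
LTV under 70%: FirstBank 41/59 = 69.5%, Coastal S&L 112/135 = 83.0% → Coastal S&L
Overall: FirstBank 365/2355 = 15.5%, Coastal S&L 436/3662 = 11.9% → FirstBank
Neither sweeps: FirstBank wins 1 of 3 groups, Coastal S&L wins 2. FirstBank wins overall but not every group — no Simpson reversal.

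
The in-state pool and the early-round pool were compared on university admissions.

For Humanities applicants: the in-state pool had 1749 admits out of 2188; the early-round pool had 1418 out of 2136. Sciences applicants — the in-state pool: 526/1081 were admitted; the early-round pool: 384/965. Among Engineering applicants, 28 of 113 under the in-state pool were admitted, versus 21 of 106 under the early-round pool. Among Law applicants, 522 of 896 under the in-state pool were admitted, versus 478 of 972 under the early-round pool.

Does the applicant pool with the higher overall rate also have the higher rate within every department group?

Yes

Humanities: the in-state pool 1749/2188 = 79.9%, the early-round pool 1418/2136 = 66.4% → the in-state pool
Sciences: the in-state pool 526/1081 = 48.7%, the early-round pool 384/965 = 39.8% → the in-state pool
Engineering: the in-state pool 28/113 = 24.8%, the early-round pool 21/106 = 19.8% → the in-state pool
Law: the in-state pool 522/896 = 58.3%, the early-round pool 478/972 = 49.2% → the in-state pool
Overall: the in-state pool 2825/4278 = 66.0%, the early-round pool 2301/4179 = 55.1% → the in-state pool
The in-state pool wins overall and in every department group — no reversal.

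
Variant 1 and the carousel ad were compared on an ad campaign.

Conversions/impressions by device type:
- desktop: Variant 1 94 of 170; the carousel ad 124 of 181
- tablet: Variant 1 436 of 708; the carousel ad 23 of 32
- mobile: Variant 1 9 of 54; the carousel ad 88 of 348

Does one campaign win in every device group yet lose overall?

Desktop: Variant 1 94/170 = 55.3%, the carousel ad 124/181 = 68.5% → the carousel ad
Tablet: Variant 1 436/708 = 61.6%, the carousel ad 23/32 = 71.9% → the carousel ad
Mobile: Variant 1 9/54 = 16.7%, the carousel ad 88/348 = 25.3% → the carousel ad
Overall: Variant 1 539/932 = 57.8%, the carousel ad 235/561 = 41.9% → Variant 1
The carousel ad wins each device group but Variant 1 wins overall — the comparison reverses. The carousel ad's impressions skew toward mobile, which has a lower base rate.

Yes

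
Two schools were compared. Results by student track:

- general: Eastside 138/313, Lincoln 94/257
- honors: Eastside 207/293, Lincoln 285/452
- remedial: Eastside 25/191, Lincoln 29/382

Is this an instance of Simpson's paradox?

No

General: Eastside 138/313 = 44.1%, Lincoln 94/257 = 36.6% → Eastside
Honors: Eastside 207/293 = 70.6%, Lincoln 285/452 = 63.1% → Eastside
Remedial: Eastside 25/191 = 13.1%, Lincoln 29/382 = 7.6% → Eastside
Overall: Eastside 370/797 = 46.4%, Lincoln 408/1091 = 37.4% → Eastside
Eastside wins overall and in every student group — no reversal.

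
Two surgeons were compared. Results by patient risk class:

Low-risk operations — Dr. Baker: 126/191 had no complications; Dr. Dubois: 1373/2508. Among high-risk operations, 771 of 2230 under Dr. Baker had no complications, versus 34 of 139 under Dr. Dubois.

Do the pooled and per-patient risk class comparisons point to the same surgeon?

Low-risk: Dr. Baker 126/191 = 66.0%, Dr. Dubois 1373/2508 = 54.7% → Dr. Baker
High-risk: Dr. Baker 771/2230 = 34.6%, Dr. Dubois 34/139 = 24.5% → Dr. Baker
Overall: Dr. Baker 897/2421 = 37.1%, Dr. Dubois 1407/2647 = 53.2% → Dr. Dubois
Dr. Baker wins each patient risk group but Dr. Dubois wins overall — the comparison reverses. Dr. Baker's operations skew toward high-risk, which has a lower base rate.

No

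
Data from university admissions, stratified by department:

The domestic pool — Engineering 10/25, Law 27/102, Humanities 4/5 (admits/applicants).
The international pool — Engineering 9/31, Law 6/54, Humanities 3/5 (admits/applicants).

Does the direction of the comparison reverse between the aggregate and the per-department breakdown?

Engineering: the domestic pool 10/25 = 40.0%, the international pool 9/31 = 29.0% → the domestic pool
Law: the domestic pool 27/102 = 26.5%, the international pool 6/54 = 11.1% → the domestic pool
Humanities: the domestic pool 4/5 = 80.0%, the international pool 3/5 = 60.0% → the domestic pool
Overall: the domestic pool 41/132 = 31.1%, the international pool 18/90 = 20.0% → the domestic pool
The domestic pool wins overall and in every department group — no reversal.

No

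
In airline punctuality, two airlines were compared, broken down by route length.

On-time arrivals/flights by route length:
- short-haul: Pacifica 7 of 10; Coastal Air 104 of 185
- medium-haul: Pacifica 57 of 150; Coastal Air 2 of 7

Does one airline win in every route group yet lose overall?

Short-haul: Pacifica 7/10 = 70.0%, Coastal Air 104/185 = 56.2% → Pacifica
Medium-haul: Pacifica 57/150 = 38.0%, Coastal Air 2/7 = 28.6% → Pacifica
Overall: Pacifica 64/160 = 40.0%, Coastal Air 106/192 = 55.2% → Coastal Air
Pacifica wins each route group but Coastal Air wins overall — the comparison reverses. Pacifica's flights skew toward medium-haul, which has a lower base rate.

Yes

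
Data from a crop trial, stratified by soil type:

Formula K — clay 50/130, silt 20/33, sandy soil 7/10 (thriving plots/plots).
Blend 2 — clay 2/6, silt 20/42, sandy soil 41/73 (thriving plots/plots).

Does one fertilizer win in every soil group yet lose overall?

Clay: Formula K 50/130 = 38.5%, Blend 2 2/6 = 33.3% → Formula K
Silt: Formula K 20/33 = 60.6%, Blend 2 20/42 = 47.6% → Formula K
Sandy soil: Formula K 7/10 = 70.0%, Blend 2 41/73 = 56.2% → Formula K
Overall: Formula K 77/173 = 44.5%, Blend 2 63/121 = 52.1% → Blend 2
Formula K wins each soil group but Blend 2 wins overall — the comparison reverses. Formula K's plots skew toward clay, which has a lower base rate.

Yes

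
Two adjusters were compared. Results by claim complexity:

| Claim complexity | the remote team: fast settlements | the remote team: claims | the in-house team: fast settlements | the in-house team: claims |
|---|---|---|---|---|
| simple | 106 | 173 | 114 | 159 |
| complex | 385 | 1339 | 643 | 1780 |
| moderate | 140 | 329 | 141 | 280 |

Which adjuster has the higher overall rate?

the in-house team

Simple: the remote team 106/173 = 61.3%, the in-house team 114/159 = 71.7% → the in-house team
Complex: the remote team 385/1339 = 28.8%, the in-house team 643/1780 = 36.1% → the in-house team
Moderate: the remote team 140/329 = 42.6%, the in-house team 141/280 = 50.4% → the in-house team
Overall: the remote team 631/1841 = 34.3%, the in-house team 898/2219 = 40.5% → the in-house team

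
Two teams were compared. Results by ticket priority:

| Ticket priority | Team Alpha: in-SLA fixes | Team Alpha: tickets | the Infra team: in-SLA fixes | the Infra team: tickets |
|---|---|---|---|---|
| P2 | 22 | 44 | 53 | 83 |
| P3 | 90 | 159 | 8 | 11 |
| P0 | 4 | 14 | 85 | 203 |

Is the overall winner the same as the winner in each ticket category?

P2: Team Alpha 22/44 = 50.0%, the Infra team 53/83 = 63.9% → the Infra team
P3: Team Alpha 90/159 = 56.6%, the Infra team 8/11 = 72.7% → the Infra team
P0: Team Alpha 4/14 = 28.6%, the Infra team 85/203 = 41.9% → the Infra team
Overall: Team Alpha 116/217 = 53.5%, the Infra team 146/297 = 49.2% → Team Alpha
The Infra team wins each ticket group but Team Alpha wins overall — the comparison reverses. The Infra team's tickets skew toward P0, which has a lower base rate.

No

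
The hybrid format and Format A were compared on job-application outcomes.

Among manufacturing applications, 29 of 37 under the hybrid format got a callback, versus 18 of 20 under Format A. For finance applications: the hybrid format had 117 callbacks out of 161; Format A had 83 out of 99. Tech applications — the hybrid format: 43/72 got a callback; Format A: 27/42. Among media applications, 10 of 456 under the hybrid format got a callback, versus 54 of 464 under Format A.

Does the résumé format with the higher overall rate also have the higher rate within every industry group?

Yes

Manufacturing: the hybrid format 29/37 = 78.4%, Format A 18/20 = 90.0% → Format A
Finance: the hybrid format 117/161 = 72.7%, Format A 83/99 = 83.8% → Format A
Tech: the hybrid format 43/72 = 59.7%, Format A 27/42 = 64.3% → Format A
Media: the hybrid format 10/456 = 2.2%, Format A 54/464 = 11.6% → Format A
Overall: the hybrid format 199/726 = 27.4%, Format A 182/625 = 29.1% → Format A
Format A wins overall and in every industry group — no reversal.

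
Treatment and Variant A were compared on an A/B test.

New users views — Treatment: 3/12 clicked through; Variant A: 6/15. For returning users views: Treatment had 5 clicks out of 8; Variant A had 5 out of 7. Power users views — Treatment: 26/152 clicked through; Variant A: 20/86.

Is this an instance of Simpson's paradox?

New users: Treatment 3/12 = 25.0%, Variant A 6/15 = 40.0% → Variant A
Returning users: Treatment 5/8 = 62.5%, Variant A 5/7 = 71.4% → Variant A
Power users: Treatment 26/152 = 17.1%, Variant A 20/86 = 23.3% → Variant A
Overall: Treatment 34/172 = 19.8%, Variant A 31/108 = 28.7% → Variant A
Variant A wins overall and in every user group — no reversal.

No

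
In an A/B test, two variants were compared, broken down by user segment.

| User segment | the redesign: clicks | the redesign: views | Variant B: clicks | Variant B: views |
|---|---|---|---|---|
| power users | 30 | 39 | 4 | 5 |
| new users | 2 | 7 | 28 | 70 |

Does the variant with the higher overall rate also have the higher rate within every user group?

Power users: the redesign 30/39 = 76.9%, Variant B 4/5 = 80.0% → Variant B
New users: the redesign 2/7 = 28.6%, Variant B 28/70 = 40.0% → Variant B
Overall: the redesign 32/46 = 69.6%, Variant B 32/75 = 42.7% → the redesign
Variant B wins each user group but the redesign wins overall — the comparison reverses. Variant B's views skew toward new users, which has a lower base rate.

No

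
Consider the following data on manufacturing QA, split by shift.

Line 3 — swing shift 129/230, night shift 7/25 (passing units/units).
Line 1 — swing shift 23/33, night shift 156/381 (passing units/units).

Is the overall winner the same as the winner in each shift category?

No

Swing shift: Line 3 129/230 = 56.1%, Line 1 23/33 = 69.7% → Line 1
Night shift: Line 3 7/25 = 28.0%, Line 1 156/381 = 40.9% → Line 1
Overall: Line 3 136/255 = 53.3%, Line 1 179/414 = 43.2% → Line 3
Line 1 wins each shift group but Line 3 wins overall — the comparison reverses. Line 1's units skew toward night shift, which has a lower base rate.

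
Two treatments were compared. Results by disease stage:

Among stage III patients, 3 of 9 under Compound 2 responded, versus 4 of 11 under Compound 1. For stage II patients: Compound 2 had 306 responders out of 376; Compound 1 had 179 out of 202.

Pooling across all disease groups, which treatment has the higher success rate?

Compound 1

Stage III: Compound 2 3/9 = 33.3%, Compound 1 4/11 = 36.4% → Compound 1
Stage II: Compound 2 306/376 = 81.4%, Compound 1 179/202 = 88.6% → Compound 1
Overall: Compound 2 309/385 = 80.3%, Compound 1 183/213 = 85.9% → Compound 1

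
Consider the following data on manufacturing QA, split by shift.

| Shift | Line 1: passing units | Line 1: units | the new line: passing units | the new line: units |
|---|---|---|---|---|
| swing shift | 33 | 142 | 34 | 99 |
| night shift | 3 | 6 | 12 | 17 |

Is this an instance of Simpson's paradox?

Swing shift: Line 1 33/142 = 23.2%, the new line 34/99 = 34.3% → the new line
Night shift: Line 1 3/6 = 50.0%, the new line 12/17 = 70.6% → the new line
Overall: Line 1 36/148 = 24.3%, the new line 46/116 = 39.7% → the new line
The new line wins overall and in every shift group — no reversal.

No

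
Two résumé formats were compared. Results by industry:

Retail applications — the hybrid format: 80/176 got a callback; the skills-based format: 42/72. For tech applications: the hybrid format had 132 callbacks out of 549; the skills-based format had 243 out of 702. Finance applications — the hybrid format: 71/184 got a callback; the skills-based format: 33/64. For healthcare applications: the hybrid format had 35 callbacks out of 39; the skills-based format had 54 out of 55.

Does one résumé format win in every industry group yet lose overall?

No

Retail: the hybrid format 80/176 = 45.5%, the skills-based format 42/72 = 58.3% → the skills-based format
Tech: the hybrid format 132/549 = 24.0%, the skills-based format 243/702 = 34.6% → the skills-based format
Finance: the hybrid format 71/184 = 38.6%, the skills-based format 33/64 = 51.6% → the skills-based format
Healthcare: the hybrid format 35/39 = 89.7%, the skills-based format 54/55 = 98.2% → the skills-based format
Overall: the hybrid format 318/948 = 33.5%, the skills-based format 372/893 = 41.7% → the skills-based format
The skills-based format wins overall and in every industry group — no reversal.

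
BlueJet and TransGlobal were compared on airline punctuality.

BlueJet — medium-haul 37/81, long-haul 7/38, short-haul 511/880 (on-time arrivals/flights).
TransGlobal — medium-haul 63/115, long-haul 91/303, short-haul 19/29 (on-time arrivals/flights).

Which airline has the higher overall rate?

BlueJet

Medium-haul: BlueJet 37/81 = 45.7%, TransGlobal 63/115 = 54.8% → TransGlobal
Long-haul: BlueJet 7/38 = 18.4%, TransGlobal 91/303 = 30.0% → TransGlobal
Short-haul: BlueJet 511/880 = 58.1%, TransGlobal 19/29 = 65.5% → TransGlobal
Overall: BlueJet 555/999 = 55.6%, TransGlobal 173/447 = 38.7% → BlueJet
(TransGlobal wins every route group but BlueJet wins overall — TransGlobal's flights skew toward the low-rate long-haul group.)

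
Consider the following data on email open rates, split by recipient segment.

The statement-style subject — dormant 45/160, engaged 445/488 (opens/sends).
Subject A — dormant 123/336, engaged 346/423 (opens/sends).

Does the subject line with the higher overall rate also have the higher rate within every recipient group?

Dormant: the statement-style subject 45/160 = 28.1%, Subject A 123/336 = 36.6% → Subject A
Engaged: the statement-style subject 445/488 = 91.2%, Subject A 346/423 = 81.8% → the statement-style subject
Overall: the statement-style subject 490/648 = 75.6%, Subject A 469/759 = 61.8% → the statement-style subject
Neither sweeps: the statement-style subject wins 1 of 2 groups, Subject A wins 1. The statement-style subject wins overall but not every group — no Simpson reversal.

No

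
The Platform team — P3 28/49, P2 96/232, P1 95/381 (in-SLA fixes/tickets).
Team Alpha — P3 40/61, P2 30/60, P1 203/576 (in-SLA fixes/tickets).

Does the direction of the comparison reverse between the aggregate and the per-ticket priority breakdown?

P3: the Platform team 28/49 = 57.1%, Team Alpha 40/61 = 65.6% → Team Alpha
P2: the Platform team 96/232 = 41.4%, Team Alpha 30/60 = 50.0% → Team Alpha
P1: the Platform team 95/381 = 24.9%, Team Alpha 203/576 = 35.2% → Team Alpha
Overall: the Platform team 219/662 = 33.1%, Team Alpha 273/697 = 39.2% → Team Alpha
Team Alpha wins overall and in every ticket group — no reversal.

No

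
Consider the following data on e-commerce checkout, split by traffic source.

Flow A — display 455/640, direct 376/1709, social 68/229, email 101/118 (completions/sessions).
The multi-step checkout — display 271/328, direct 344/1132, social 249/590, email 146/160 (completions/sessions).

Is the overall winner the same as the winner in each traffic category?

Display: Flow A 455/640 = 71.1%, the multi-step checkout 271/328 = 82.6% → the multi-step checkout
Direct: Flow A 376/1709 = 22.0%, the multi-step checkout 344/1132 = 30.4% → the multi-step checkout
Social: Flow A 68/229 = 29.7%, the multi-step checkout 249/590 = 42.2% → the multi-step checkout
Email: Flow A 101/118 = 85.6%, the multi-step checkout 146/160 = 91.2% → the multi-step checkout
Overall: Flow A 1000/2696 = 37.1%, the multi-step checkout 1010/2210 = 45.7% → the multi-step checkout
The multi-step checkout wins overall and in every traffic group — no reversal.

Yes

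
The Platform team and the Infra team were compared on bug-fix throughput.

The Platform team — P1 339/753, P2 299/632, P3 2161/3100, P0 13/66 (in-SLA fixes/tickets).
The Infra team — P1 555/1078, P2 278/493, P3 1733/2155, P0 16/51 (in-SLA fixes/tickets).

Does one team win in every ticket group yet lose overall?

No

P1: the Platform team 339/753 = 45.0%, the Infra team 555/1078 = 51.5% → the Infra team
P2: the Platform team 299/632 = 47.3%, the Infra team 278/493 = 56.4% → the Infra team
P3: the Platform team 2161/3100 = 69.7%, the Infra team 1733/2155 = 80.4% → the Infra team
P0: the Platform team 13/66 = 19.7%, the Infra team 16/51 = 31.4% → the Infra team
Overall: the Platform team 2812/4551 = 61.8%, the Infra team 2582/3777 = 68.4% → the Infra team
The Infra team wins overall and in every ticket group — no reversal.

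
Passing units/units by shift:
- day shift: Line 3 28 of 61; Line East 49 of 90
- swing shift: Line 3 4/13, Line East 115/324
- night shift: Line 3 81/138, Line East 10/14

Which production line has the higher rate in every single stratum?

Line East

Day shift: Line 3 28/61 = 45.9%, Line East 49/90 = 54.4% → Line East
Swing shift: Line 3 4/13 = 30.8%, Line East 115/324 = 35.5% → Line East
Night shift: Line 3 81/138 = 58.7%, Line East 10/14 = 71.4% → Line East
Line East has the higher rate in all 3 groups.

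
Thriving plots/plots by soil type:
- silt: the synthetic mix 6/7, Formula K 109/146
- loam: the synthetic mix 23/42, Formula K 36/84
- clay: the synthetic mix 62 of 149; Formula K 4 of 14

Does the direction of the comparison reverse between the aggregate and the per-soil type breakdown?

Silt: the synthetic mix 6/7 = 85.7%, Formula K 109/146 = 74.7% → the synthetic mix
Loam: the synthetic mix 23/42 = 54.8%, Formula K 36/84 = 42.9% → the synthetic mix
Clay: the synthetic mix 62/149 = 41.6%, Formula K 4/14 = 28.6% → the synthetic mix
Overall: the synthetic mix 91/198 = 46.0%, Formula K 149/244 = 61.1% → Formula K
The synthetic mix wins each soil group but Formula K wins overall — the comparison reverses. The synthetic mix's plots skew toward clay, which has a lower base rate.

Yes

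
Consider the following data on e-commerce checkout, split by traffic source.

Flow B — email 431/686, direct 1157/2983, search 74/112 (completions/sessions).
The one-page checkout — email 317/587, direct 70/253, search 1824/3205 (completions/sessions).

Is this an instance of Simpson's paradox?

Yes

Email: Flow B 431/686 = 62.8%, the one-page checkout 317/587 = 54.0% → Flow B
Direct: Flow B 1157/2983 = 38.8%, the one-page checkout 70/253 = 27.7% → Flow B
Search: Flow B 74/112 = 66.1%, the one-page checkout 1824/3205 = 56.9% → Flow B
Overall: Flow B 1662/3781 = 44.0%, the one-page checkout 2211/4045 = 54.7% → the one-page checkout
Flow B wins each traffic group but the one-page checkout wins overall — the comparison reverses. Flow B's sessions skew toward direct, which has a lower base rate.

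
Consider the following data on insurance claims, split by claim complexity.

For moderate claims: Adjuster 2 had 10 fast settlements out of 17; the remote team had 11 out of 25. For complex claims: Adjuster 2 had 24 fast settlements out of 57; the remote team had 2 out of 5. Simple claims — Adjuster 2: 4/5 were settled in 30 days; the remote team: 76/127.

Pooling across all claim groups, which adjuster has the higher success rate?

the remote team

Moderate: Adjuster 2 10/17 = 58.8%, the remote team 11/25 = 44.0% → Adjuster 2
Complex: Adjuster 2 24/57 = 42.1%, the remote team 2/5 = 40.0% → Adjuster 2
Simple: Adjuster 2 4/5 = 80.0%, the remote team 76/127 = 59.8% → Adjuster 2
Overall: Adjuster 2 38/79 = 48.1%, the remote team 89/157 = 56.7% → the remote team
(Adjuster 2 wins every claim group but the remote team wins overall — Adjuster 2's claims skew toward the low-rate complex group.)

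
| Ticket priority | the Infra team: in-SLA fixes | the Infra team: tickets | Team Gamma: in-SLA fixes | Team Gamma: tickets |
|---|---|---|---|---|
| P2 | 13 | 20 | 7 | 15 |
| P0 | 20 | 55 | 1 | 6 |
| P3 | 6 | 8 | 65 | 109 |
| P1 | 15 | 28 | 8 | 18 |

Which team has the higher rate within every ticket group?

P2: the Infra team 13/20 = 65.0%, Team Gamma 7/15 = 46.7% → the Infra team
P0: the Infra team 20/55 = 36.4%, Team Gamma 1/6 = 16.7% → the Infra team
P3: the Infra team 6/8 = 75.0%, Team Gamma 65/109 = 59.6% → the Infra team
P1: the Infra team 15/28 = 53.6%, Team Gamma 8/18 = 44.4% → the Infra team
The Infra team has the higher rate in all 4 groups.

the Infra team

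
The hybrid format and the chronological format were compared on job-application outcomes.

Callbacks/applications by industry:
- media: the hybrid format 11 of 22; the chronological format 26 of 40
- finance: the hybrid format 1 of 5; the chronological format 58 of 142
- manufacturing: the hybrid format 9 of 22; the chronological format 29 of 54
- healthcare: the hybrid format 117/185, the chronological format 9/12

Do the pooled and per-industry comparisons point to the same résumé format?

No

Media: the hybrid format 11/22 = 50.0%, the chronological format 26/40 = 65.0% → the chronological format
Finance: the hybrid format 1/5 = 20.0%, the chronological format 58/142 = 40.8% → the chronological format
Manufacturing: the hybrid format 9/22 = 40.9%, the chronological format 29/54 = 53.7% → the chronological format
Healthcare: the hybrid format 117/185 = 63.2%, the chronological format 9/12 = 75.0% → the chronological format
Overall: the hybrid format 138/234 = 59.0%, the chronological format 122/248 = 49.2% → the hybrid format
The chronological format wins each industry group but the hybrid format wins overall — the comparison reverses. The chronological format's applications skew toward finance, which has a lower base rate.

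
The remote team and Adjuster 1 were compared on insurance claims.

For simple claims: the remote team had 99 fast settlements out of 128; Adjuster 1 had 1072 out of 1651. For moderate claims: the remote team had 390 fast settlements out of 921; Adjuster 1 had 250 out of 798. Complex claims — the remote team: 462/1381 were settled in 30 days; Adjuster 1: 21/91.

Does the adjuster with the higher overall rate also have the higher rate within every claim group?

No

Simple: the remote team 99/128 = 77.3%, Adjuster 1 1072/1651 = 64.9% → the remote team
Moderate: the remote team 390/921 = 42.3%, Adjuster 1 250/798 = 31.3% → the remote team
Complex: the remote team 462/1381 = 33.5%, Adjuster 1 21/91 = 23.1% → the remote team
Overall: the remote team 951/2430 = 39.1%, Adjuster 1 1343/2540 = 52.9% → Adjuster 1
The remote team wins each claim group but Adjuster 1 wins overall — the comparison reverses. The remote team's claims skew toward complex, which has a lower base rate.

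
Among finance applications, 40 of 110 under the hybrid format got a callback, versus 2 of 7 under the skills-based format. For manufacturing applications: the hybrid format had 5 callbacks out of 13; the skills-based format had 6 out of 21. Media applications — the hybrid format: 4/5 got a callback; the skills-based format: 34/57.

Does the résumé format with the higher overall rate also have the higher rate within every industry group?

Finance: the hybrid format 40/110 = 36.4%, the skills-based format 2/7 = 28.6% → the hybrid format
Manufacturing: the hybrid format 5/13 = 38.5%, the skills-based format 6/21 = 28.6% → the hybrid format
Media: the hybrid format 4/5 = 80.0%, the skills-based format 34/57 = 59.6% → the hybrid format
Overall: the hybrid format 49/128 = 38.3%, the skills-based format 42/85 = 49.4% → the skills-based format
The hybrid format wins each industry group but the skills-based format wins overall — the comparison reverses. The hybrid format's applications skew toward finance, which has a lower base rate.

No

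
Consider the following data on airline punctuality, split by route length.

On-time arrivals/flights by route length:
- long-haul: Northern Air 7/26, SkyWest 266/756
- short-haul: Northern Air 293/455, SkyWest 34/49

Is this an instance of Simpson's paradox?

Long-haul: Northern Air 7/26 = 26.9%, SkyWest 266/756 = 35.2% → SkyWest
Short-haul: Northern Air 293/455 = 64.4%, SkyWest 34/49 = 69.4% → SkyWest
Overall: Northern Air 300/481 = 62.4%, SkyWest 300/805 = 37.3% → Northern Air
SkyWest wins each route group but Northern Air wins overall — the comparison reverses. SkyWest's flights skew toward long-haul, which has a lower base rate.

Yes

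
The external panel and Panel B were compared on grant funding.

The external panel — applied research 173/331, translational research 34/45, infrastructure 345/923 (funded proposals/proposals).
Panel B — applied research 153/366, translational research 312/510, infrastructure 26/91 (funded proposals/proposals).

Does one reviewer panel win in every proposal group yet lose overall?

Yes

Applied research: the external panel 173/331 = 52.3%, Panel B 153/366 = 41.8% → the external panel
Translational research: the external panel 34/45 = 75.6%, Panel B 312/510 = 61.2% → the external panel
Infrastructure: the external panel 345/923 = 37.4%, Panel B 26/91 = 28.6% → the external panel
Overall: the external panel 552/1299 = 42.5%, Panel B 491/967 = 50.8% → Panel B
The external panel wins each proposal group but Panel B wins overall — the comparison reverses. The external panel's proposals skew toward infrastructure, which has a lower base rate.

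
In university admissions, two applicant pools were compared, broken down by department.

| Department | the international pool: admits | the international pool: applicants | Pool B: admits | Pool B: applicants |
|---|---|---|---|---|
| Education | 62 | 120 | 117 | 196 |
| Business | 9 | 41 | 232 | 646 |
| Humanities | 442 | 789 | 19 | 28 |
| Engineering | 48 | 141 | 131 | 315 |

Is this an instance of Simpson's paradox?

Yes

Education: the international pool 62/120 = 51.7%, Pool B 117/196 = 59.7% → Pool B
Business: the international pool 9/41 = 22.0%, Pool B 232/646 = 35.9% → Pool B
Humanities: the international pool 442/789 = 56.0%, Pool B 19/28 = 67.9% → Pool B
Engineering: the international pool 48/141 = 34.0%, Pool B 131/315 = 41.6% → Pool B
Overall: the international pool 561/1091 = 51.4%, Pool B 499/1185 = 42.1% → the international pool
Pool B wins each department group but the international pool wins overall — the comparison reverses. Pool B's applicants skew toward Business, which has a lower base rate.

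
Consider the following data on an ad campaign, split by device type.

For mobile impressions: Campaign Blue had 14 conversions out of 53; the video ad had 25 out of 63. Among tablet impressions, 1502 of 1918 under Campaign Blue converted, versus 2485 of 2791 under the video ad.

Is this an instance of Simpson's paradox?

No

Mobile: Campaign Blue 14/53 = 26.4%, the video ad 25/63 = 39.7% → the video ad
Tablet: Campaign Blue 1502/1918 = 78.3%, the video ad 2485/2791 = 89.0% → the video ad
Overall: Campaign Blue 1516/1971 = 76.9%, the video ad 2510/2854 = 87.9% → the video ad
The video ad wins overall and in every device group — no reversal.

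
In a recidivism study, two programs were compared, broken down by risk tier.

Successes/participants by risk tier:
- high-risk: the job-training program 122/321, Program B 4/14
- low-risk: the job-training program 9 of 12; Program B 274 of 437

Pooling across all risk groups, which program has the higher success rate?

High-risk: the job-training program 122/321 = 38.0%, Program B 4/14 = 28.6% → the job-training program
Low-risk: the job-training program 9/12 = 75.0%, Program B 274/437 = 62.7% → the job-training program
Overall: the job-training program 131/333 = 39.3%, Program B 278/451 = 61.6% → Program B
(The job-training program wins every risk group but Program B wins overall — the job-training program's participants skew toward the low-rate high-risk group.)

Program B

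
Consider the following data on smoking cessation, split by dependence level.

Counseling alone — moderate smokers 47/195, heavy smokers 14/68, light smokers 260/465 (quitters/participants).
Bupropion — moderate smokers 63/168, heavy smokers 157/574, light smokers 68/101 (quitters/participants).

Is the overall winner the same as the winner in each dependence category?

Moderate smokers: counseling alone 47/195 = 24.1%, bupropion 63/168 = 37.5% → bupropion
Heavy smokers: counseling alone 14/68 = 20.6%, bupropion 157/574 = 27.4% → bupropion
Light smokers: counseling alone 260/465 = 55.9%, bupropion 68/101 = 67.3% → bupropion
Overall: counseling alone 321/728 = 44.1%, bupropion 288/843 = 34.2% → counseling alone
Bupropion wins each dependence group but counseling alone wins overall — the comparison reverses. Bupropion's participants skew toward heavy smokers, which has a lower base rate.

No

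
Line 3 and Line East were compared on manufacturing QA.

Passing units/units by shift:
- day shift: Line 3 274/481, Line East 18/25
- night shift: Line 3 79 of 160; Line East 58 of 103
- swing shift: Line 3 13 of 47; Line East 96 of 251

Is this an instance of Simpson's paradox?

Yes

Day shift: Line 3 274/481 = 57.0%, Line East 18/25 = 72.0% → Line East
Night shift: Line 3 79/160 = 49.4%, Line East 58/103 = 56.3% → Line East
Swing shift: Line 3 13/47 = 27.7%, Line East 96/251 = 38.2% → Line East
Overall: Line 3 366/688 = 53.2%, Line East 172/379 = 45.4% → Line 3
Line East wins each shift group but Line 3 wins overall — the comparison reverses. Line East's units skew toward swing shift, which has a lower base rate.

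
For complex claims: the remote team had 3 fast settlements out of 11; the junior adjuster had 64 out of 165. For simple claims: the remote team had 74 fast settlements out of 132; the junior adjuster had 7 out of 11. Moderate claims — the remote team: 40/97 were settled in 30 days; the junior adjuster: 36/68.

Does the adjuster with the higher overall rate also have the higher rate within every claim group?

Complex: the remote team 3/11 = 27.3%, the junior adjuster 64/165 = 38.8% → the junior adjuster
Simple: the remote team 74/132 = 56.1%, the junior adjuster 7/11 = 63.6% → the junior adjuster
Moderate: the remote team 40/97 = 41.2%, the junior adjuster 36/68 = 52.9% → the junior adjuster
Overall: the remote team 117/240 = 48.8%, the junior adjuster 107/244 = 43.9% → the remote team
The junior adjuster wins each claim group but the remote team wins overall — the comparison reverses. The junior adjuster's claims skew toward complex, which has a lower base rate.

No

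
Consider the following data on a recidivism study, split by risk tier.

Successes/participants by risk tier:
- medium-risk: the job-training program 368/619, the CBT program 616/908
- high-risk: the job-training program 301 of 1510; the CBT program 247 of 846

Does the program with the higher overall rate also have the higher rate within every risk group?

Medium-risk: the job-training program 368/619 = 59.5%, the CBT program 616/908 = 67.8% → the CBT program
High-risk: the job-training program 301/1510 = 19.9%, the CBT program 247/846 = 29.2% → the CBT program
Overall: the job-training program 669/2129 = 31.4%, the CBT program 863/1754 = 49.2% → the CBT program
The CBT program wins overall and in every risk group — no reversal.

Yes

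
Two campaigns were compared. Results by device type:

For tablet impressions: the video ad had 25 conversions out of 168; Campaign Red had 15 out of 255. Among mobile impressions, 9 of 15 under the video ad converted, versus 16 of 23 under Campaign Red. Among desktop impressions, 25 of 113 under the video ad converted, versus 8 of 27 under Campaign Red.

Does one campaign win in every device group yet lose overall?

No

Tablet: the video ad 25/168 = 14.9%, Campaign Red 15/255 = 5.9% → the video ad
Mobile: the video ad 9/15 = 60.0%, Campaign Red 16/23 = 69.6% → Campaign Red
Desktop: the video ad 25/113 = 22.1%, Campaign Red 8/27 = 29.6% → Campaign Red
Overall: the video ad 59/296 = 19.9%, Campaign Red 39/305 = 12.8% → the video ad
Neither sweeps: the video ad wins 1 of 3 groups, Campaign Red wins 2. The video ad wins overall but not every group — no Simpson reversal.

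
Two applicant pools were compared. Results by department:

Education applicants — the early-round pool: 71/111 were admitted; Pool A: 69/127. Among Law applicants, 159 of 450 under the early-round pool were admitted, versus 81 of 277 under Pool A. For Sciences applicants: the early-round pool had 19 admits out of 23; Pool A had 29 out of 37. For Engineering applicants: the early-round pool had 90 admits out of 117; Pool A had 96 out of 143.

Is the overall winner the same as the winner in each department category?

Yes

Education: the early-round pool 71/111 = 64.0%, Pool A 69/127 = 54.3% → the early-round pool
Law: the early-round pool 159/450 = 35.3%, Pool A 81/277 = 29.2% → the early-round pool
Sciences: the early-round pool 19/23 = 82.6%, Pool A 29/37 = 78.4% → the early-round pool
Engineering: the early-round pool 90/117 = 76.9%, Pool A 96/143 = 67.1% → the early-round pool
Overall: the early-round pool 339/701 = 48.4%, Pool A 275/584 = 47.1% → the early-round pool
The early-round pool wins overall and in every department group — no reversal.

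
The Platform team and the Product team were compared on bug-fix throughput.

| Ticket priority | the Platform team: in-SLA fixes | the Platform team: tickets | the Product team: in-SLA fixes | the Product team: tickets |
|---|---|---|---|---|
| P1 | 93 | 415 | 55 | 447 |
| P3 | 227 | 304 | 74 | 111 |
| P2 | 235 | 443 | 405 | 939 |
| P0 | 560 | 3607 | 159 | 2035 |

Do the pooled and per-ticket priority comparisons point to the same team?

P1: the Platform team 93/415 = 22.4%, the Product team 55/447 = 12.3% → the Platform team
P3: the Platform team 227/304 = 74.7%, the Product team 74/111 = 66.7% → the Platform team
P2: the Platform team 235/443 = 53.0%, the Product team 405/939 = 43.1% → the Platform team
P0: the Platform team 560/3607 = 15.5%, the Product team 159/2035 = 7.8% → the Platform team
Overall: the Platform team 1115/4769 = 23.4%, the Product team 693/3532 = 19.6% → the Platform team
The Platform team wins overall and in every ticket group — no reversal.

Yes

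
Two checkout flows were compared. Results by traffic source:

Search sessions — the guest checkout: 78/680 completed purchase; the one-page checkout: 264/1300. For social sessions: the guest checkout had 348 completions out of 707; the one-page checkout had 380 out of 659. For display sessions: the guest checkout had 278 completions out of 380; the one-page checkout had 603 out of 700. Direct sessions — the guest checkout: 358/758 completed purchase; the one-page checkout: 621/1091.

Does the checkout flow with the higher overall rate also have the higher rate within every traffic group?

Yes

Search: the guest checkout 78/680 = 11.5%, the one-page checkout 264/1300 = 20.3% → the one-page checkout
Social: the guest checkout 348/707 = 49.2%, the one-page checkout 380/659 = 57.7% → the one-page checkout
Display: the guest checkout 278/380 = 73.2%, the one-page checkout 603/700 = 86.1% → the one-page checkout
Direct: the guest checkout 358/758 = 47.2%, the one-page checkout 621/1091 = 56.9% → the one-page checkout
Overall: the guest checkout 1062/2525 = 42.1%, the one-page checkout 1868/3750 = 49.8% → the one-page checkout
The one-page checkout wins overall and in every traffic group — no reversal.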